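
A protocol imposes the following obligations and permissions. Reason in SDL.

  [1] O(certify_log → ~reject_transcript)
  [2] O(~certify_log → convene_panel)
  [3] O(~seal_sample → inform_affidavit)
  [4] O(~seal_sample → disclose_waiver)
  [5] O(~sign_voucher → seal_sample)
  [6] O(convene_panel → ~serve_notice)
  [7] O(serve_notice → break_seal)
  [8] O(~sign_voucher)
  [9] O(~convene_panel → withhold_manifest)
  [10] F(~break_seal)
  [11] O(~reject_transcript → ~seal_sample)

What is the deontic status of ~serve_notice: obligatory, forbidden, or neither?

Obligatory

Premise 8 states O(~sign_voucher) outright.
With premise 5, O(~sign_voucher → seal_sample), the K-axiom yields O(seal_sample).
Premise 11, O(~reject_transcript → ~seal_sample), contraposes to O(seal_sample → reject_transcript); with O(seal_sample) we get O(reject_transcript).
Premise 1 is O(certify_log → ~reject_transcript); contrapositively O(reject_transcript → ~certify_log). Since O(reject_transcript) holds, K gives O(~certify_log).
Applying K to premise 2 (O(~certify_log → convene_panel)) and O(~certify_log) yields O(convene_panel).
Applying K to premise 6 (O(convene_panel → ~serve_notice)) and O(convene_panel) yields O(~serve_notice).
Premises 3, 4, 7, 9, 10 do not contribute to this derivation.
Hence ~serve_notice is obligatory.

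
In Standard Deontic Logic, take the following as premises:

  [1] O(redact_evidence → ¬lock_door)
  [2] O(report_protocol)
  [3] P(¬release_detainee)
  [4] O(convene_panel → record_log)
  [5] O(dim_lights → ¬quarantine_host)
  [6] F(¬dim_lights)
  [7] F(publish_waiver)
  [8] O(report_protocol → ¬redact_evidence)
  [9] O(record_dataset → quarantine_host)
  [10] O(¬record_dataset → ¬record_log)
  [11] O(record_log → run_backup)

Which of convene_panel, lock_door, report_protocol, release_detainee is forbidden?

F(¬dim_lights) at premise 6 means O(dim_lights).
Applying K to premise 5 (O(dim_lights → ¬quarantine_host)) and O(dim_lights) yields O(¬quarantine_host).
The contrapositive of premise 9 (O(record_dataset → quarantine_host)) is O(¬quarantine_host → ¬record_dataset), and O(¬quarantine_host) is already established, so O(¬record_dataset).
From O(¬record_dataset) and premise 10, O(¬record_dataset → ¬record_log), we obtain O(¬record_log).
Premise 4, O(convene_panel → record_log), contraposes to O(¬record_log → ¬convene_panel); with O(¬record_log) we get O(¬convene_panel).
So O(¬convene_panel) holds, i.e. convene_panel is forbidden. None of the other listed options is forbidden under the premises.

convene_panel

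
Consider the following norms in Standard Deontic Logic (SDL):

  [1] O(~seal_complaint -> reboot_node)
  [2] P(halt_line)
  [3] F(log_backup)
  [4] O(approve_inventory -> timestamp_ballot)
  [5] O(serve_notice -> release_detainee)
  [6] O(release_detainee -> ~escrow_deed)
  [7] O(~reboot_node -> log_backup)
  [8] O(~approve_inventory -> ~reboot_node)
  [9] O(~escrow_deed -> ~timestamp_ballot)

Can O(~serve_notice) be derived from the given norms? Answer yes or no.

Yes

F(log_backup) at premise 3 means O(~log_backup).
The contrapositive of premise 7 (O(~reboot_node -> log_backup)) is O(~log_backup -> reboot_node), and O(~log_backup) is already established, so O(reboot_node).
The contrapositive of premise 8 (O(~approve_inventory -> ~reboot_node)) is O(reboot_node -> approve_inventory), and O(reboot_node) is already established, so O(approve_inventory).
Premise 4 is O(approve_inventory -> timestamp_ballot); since O(approve_inventory), deontic closure gives O(timestamp_ballot).
Premise 9 is O(~escrow_deed -> ~timestamp_ballot); contrapositively O(timestamp_ballot -> escrow_deed). Since O(timestamp_ballot) holds, K gives O(escrow_deed).
Premise 6, O(release_detainee -> ~escrow_deed), contraposes to O(escrow_deed -> ~release_detainee); with O(escrow_deed) we get O(~release_detainee).
Premise 5, O(serve_notice -> release_detainee), contraposes to O(~release_detainee -> ~serve_notice); with O(~release_detainee) we get O(~serve_notice).
Premises 1, 2 do not contribute to this derivation.
So O(~serve_notice) follows.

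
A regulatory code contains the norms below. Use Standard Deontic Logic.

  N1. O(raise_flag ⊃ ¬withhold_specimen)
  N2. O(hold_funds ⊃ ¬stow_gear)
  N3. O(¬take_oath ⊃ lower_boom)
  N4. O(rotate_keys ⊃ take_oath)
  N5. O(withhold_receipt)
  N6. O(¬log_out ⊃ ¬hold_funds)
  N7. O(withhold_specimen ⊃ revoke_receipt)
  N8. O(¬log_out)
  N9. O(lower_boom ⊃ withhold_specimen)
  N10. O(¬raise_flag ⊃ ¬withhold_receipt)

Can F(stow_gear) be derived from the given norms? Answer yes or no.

Premise 2 is O(hold_funds ⊃ ¬stow_gear), but O(hold_funds) is not derivable from the premises, so it does not yield O(¬stow_gear).
No other premise forces O(¬stow_gear). An ideal world satisfying every premise can still have stow_gear true, so F(stow_gear) is not derivable.

No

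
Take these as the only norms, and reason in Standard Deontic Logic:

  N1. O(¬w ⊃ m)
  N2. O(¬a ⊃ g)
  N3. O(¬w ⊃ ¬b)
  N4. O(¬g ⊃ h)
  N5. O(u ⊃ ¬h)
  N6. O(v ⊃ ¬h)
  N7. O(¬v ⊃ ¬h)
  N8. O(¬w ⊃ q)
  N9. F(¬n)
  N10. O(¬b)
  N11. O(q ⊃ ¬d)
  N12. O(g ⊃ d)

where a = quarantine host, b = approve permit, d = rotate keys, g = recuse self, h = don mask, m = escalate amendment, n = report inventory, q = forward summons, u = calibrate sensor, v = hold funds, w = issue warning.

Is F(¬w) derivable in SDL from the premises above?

Yes

By case analysis on ¬v: premise 7 gives O(¬v ⊃ ¬h) and premise 6 gives O(v ⊃ ¬h), so O(¬h) either way.
Premise 4, O(¬g ⊃ h), contraposes to O(¬h ⊃ g); with O(¬h) we get O(g).
From O(g) and premise 12, O(g ⊃ d), we obtain O(d).
Premise 11 is O(q ⊃ ¬d); contrapositively O(d ⊃ ¬q). Since O(d) holds, K gives O(¬q).
Premise 8, O(¬w ⊃ q), contraposes to O(¬q ⊃ w); with O(¬q) we get O(w).
Premises 1, 2, 3, 5, 9, 10 do not contribute to this derivation.
So O(w) holds, i.e. F(¬w). The claim follows.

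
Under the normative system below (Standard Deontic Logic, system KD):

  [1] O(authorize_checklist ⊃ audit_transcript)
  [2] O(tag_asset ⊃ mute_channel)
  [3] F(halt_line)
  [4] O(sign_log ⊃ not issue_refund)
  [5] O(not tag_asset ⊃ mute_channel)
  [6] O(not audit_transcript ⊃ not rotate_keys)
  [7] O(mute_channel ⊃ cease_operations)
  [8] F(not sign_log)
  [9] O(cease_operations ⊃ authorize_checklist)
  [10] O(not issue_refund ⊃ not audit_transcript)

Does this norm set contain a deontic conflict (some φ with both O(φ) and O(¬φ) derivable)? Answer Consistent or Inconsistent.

Inconsistent

By case analysis on not tag_asset: premise 5 gives O(not tag_asset ⊃ mute_channel) and premise 2 gives O(tag_asset ⊃ mute_channel), so O(mute_channel) either way.
Premise 7 is O(mute_channel ⊃ cease_operations); since O(mute_channel), deontic closure gives O(cease_operations).
Premise 9 is O(cease_operations ⊃ authorize_checklist); since O(cease_operations), deontic closure gives O(authorize_checklist).
Premise 1 is O(authorize_checklist ⊃ audit_transcript); since O(authorize_checklist), deontic closure gives O(audit_transcript).
The contrapositive of premise 10 (O(not issue_refund ⊃ not audit_transcript)) is O(audit_transcript ⊃ issue_refund), and O(audit_transcript) is already established, so O(issue_refund).
Premise 4 is O(sign_log ⊃ not issue_refund); contrapositively O(issue_refund ⊃ not sign_log). Since O(issue_refund) holds, K gives O(not sign_log).
However, F(not sign_log) at premise 8 amounts to O(sign_log).
We now have both O(not sign_log) and O(sign_log) — sign_log is simultaneously obligatory and forbidden, violating the D-axiom.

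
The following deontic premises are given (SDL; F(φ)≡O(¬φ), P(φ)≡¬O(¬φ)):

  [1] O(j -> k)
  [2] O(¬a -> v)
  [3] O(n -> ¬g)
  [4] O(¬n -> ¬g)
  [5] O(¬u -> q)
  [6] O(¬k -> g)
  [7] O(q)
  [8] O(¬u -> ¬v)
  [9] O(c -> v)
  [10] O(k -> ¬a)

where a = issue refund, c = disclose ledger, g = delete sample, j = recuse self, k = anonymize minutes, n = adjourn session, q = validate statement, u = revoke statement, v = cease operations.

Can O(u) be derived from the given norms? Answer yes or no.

Yes

By case analysis on n: premise 3 gives O(n -> ¬g) and premise 4 gives O(¬n -> ¬g), so O(¬g) either way.
The contrapositive of premise 6 (O(¬k -> g)) is O(¬g -> k), and O(¬g) is already established, so O(k).
With premise 10, O(k -> ¬a), the K-axiom yields O(¬a).
Premise 2 is O(¬a -> v); since O(¬a), deontic closure gives O(v).
The contrapositive of premise 8 (O(¬u -> ¬v)) is O(v -> u), and O(v) is already established, so O(u).
Premises 1, 5, 7, 9 do not contribute to this derivation.
So O(u) follows.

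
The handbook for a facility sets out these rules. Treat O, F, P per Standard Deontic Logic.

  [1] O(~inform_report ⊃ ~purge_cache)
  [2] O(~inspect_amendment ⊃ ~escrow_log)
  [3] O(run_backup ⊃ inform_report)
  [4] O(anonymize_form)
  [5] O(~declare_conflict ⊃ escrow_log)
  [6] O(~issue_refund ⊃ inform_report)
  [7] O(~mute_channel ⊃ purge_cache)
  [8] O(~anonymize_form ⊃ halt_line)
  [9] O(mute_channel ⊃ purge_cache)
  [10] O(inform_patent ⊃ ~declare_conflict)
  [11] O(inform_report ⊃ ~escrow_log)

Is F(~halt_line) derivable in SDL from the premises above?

Premise 8 is O(~anonymize_form ⊃ halt_line), but O(~anonymize_form) is not derivable from the premises, so it does not yield O(halt_line).
No other premise forces O(halt_line). An ideal world satisfying every premise can still have ~halt_line true, so F(~halt_line) is not derivable.

No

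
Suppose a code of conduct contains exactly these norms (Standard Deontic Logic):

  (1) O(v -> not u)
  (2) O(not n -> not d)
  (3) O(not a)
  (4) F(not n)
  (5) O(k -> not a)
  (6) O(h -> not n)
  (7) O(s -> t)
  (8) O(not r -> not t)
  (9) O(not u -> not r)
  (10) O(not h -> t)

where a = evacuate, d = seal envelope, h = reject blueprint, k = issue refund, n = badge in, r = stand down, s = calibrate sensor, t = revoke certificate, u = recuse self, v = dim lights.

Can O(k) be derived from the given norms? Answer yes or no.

Premise 5 is O(k -> not a); even if O(not a) held, inferring O(k) would be affirming the consequent — invalid.
No other premise forces O(k). An ideal world satisfying every premise can still have k false, so O(k) is not derivable.

No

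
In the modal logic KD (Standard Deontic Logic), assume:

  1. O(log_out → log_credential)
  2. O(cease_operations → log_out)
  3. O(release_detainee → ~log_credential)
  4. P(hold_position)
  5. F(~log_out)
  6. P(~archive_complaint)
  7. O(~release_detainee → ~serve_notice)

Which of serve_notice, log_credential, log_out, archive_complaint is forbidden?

serve_notice

Premise 5 is F(~log_out), i.e. O(log_out).
With premise 1, O(log_out → log_credential), the K-axiom yields O(log_credential).
Premise 3 is O(release_detainee → ~log_credential); contrapositively O(log_credential → ~release_detainee). Since O(log_credential) holds, K gives O(~release_detainee).
From O(~release_detainee) and premise 7, O(~release_detainee → ~serve_notice), we obtain O(~serve_notice).
So O(~serve_notice) holds, i.e. serve_notice is forbidden. None of the other listed options is forbidden under the premises.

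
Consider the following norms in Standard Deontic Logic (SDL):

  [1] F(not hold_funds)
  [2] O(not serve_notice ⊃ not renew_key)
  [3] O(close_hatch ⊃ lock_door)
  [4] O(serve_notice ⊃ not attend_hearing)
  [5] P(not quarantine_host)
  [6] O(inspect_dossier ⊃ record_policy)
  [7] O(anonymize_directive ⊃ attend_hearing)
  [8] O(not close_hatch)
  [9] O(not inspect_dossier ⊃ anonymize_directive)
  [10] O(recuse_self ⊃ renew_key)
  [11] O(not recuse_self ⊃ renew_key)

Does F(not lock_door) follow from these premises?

Premise 3 is O(close_hatch ⊃ lock_door), but O(close_hatch) is not derivable from the premises, so it does not yield O(lock_door).
No other premise forces O(lock_door). An ideal world satisfying every premise can still have not lock_door true, so F(not lock_door) is not derivable.

No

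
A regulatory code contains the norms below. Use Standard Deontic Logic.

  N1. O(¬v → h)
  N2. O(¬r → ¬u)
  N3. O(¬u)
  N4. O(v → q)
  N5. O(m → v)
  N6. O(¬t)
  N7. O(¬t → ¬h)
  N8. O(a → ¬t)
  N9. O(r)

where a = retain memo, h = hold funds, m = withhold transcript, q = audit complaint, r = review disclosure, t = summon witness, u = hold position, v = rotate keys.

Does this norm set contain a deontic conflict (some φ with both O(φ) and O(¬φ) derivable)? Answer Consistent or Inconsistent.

Consistent

Premise 2 is O(¬r → ¬u); even if O(¬u) held, inferring O(¬r) would be affirming the consequent — invalid.
So O(¬r) is not derivable, and the apparent clash with O(r) does not arise.
A world satisfying every obligation exists (e.g. a=false, h=false, m=false, q=true, r=true, t=false, u=false, v=true); no atom is both obligatory and forbidden, so the set is consistent.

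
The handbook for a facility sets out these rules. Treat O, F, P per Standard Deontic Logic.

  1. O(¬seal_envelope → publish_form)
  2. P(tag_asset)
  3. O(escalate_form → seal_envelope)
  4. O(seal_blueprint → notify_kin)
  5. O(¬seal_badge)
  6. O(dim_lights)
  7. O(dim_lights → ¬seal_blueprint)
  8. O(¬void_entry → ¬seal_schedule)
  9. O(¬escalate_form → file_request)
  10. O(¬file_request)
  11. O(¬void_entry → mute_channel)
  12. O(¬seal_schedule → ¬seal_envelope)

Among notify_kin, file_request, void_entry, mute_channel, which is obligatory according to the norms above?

void_entry

From premise 10 we have O(¬file_request).
The contrapositive of premise 9 (O(¬escalate_form → file_request)) is O(¬file_request → escalate_form), and O(¬file_request) is already established, so O(escalate_form).
With premise 3, O(escalate_form → seal_envelope), the K-axiom yields O(seal_envelope).
Premise 12 is O(¬seal_schedule → ¬seal_envelope); contrapositively O(seal_envelope → seal_schedule). Since O(seal_envelope) holds, K gives O(seal_schedule).
Premise 8, O(¬void_entry → ¬seal_schedule), contraposes to O(seal_schedule → void_entry); with O(seal_schedule) we get O(void_entry).
So O(void_entry) holds — void_entry is obligatory. None of the other listed options is made obligatory by any chain of premises.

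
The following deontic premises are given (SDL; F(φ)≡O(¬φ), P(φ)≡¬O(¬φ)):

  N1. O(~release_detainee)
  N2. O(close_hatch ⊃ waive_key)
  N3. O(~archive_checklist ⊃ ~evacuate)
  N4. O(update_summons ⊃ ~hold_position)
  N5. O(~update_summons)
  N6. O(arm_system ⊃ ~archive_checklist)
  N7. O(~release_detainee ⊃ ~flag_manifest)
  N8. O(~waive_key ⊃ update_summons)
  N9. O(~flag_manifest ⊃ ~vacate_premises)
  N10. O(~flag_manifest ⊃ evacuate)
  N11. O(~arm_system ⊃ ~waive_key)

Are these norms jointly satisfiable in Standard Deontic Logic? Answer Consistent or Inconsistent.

Inconsistent

From premise 5 we have O(~update_summons).
Premise 8 is O(~waive_key ⊃ update_summons); contrapositively O(~update_summons ⊃ waive_key). Since O(~update_summons) holds, K gives O(waive_key).
Premise 11 is O(~arm_system ⊃ ~waive_key); contrapositively O(waive_key ⊃ arm_system). Since O(waive_key) holds, K gives O(arm_system).
Applying K to premise 6 (O(arm_system ⊃ ~archive_checklist)) and O(arm_system) yields O(~archive_checklist).
With premise 3, O(~archive_checklist ⊃ ~evacuate), the K-axiom yields O(~evacuate).
Premise 10, O(~flag_manifest ⊃ evacuate), contraposes to O(~evacuate ⊃ flag_manifest); with O(~evacuate) we get O(flag_manifest).
Premise 7, O(~release_detainee ⊃ ~flag_manifest), contraposes to O(flag_manifest ⊃ release_detainee); with O(flag_manifest) we get O(release_detainee).
Yet premise 1 states O(~release_detainee).
We now have both O(release_detainee) and O(~release_detainee) — release_detainee is simultaneously obligatory and forbidden, violating the D-axiom.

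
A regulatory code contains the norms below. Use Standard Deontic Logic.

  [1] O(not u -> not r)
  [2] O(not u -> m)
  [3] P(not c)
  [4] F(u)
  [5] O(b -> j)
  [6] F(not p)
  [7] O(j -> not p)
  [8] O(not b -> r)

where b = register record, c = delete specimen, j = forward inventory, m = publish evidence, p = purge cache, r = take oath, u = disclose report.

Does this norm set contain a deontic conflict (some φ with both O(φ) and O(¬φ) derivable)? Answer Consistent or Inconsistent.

Premise 6, F(not p), is equivalent to O(p).
The contrapositive of premise 7 (O(j -> not p)) is O(p -> not j), and O(p) is already established, so O(not j).
Premise 5, O(b -> j), contraposes to O(not j -> not b); with O(not j) we get O(not b).
With premise 8, O(not b -> r), the K-axiom yields O(r).
The contrapositive of premise 1 (O(not u -> not r)) is O(r -> u), and O(r) is already established, so O(u).
Yet premise 4 is F(u), i.e. O(not u).
We now have both O(u) and O(not u) — u is simultaneously obligatory and forbidden, violating the D-axiom.

Inconsistent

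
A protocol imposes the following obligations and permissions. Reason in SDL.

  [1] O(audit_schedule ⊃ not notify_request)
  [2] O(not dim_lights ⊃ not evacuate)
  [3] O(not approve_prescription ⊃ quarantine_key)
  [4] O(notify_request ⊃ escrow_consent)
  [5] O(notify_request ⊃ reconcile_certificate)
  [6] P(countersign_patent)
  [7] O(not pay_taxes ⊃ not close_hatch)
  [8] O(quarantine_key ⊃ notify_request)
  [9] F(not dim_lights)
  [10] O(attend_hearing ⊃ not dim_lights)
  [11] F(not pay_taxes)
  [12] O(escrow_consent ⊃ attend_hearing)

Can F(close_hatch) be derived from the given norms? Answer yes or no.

Premise 7 is O(not pay_taxes ⊃ not close_hatch), but O(not pay_taxes) is not derivable from the premises, so it does not yield O(not close_hatch).
No other premise forces O(not close_hatch). An ideal world satisfying every premise can still have close_hatch true, so F(close_hatch) is not derivable.

No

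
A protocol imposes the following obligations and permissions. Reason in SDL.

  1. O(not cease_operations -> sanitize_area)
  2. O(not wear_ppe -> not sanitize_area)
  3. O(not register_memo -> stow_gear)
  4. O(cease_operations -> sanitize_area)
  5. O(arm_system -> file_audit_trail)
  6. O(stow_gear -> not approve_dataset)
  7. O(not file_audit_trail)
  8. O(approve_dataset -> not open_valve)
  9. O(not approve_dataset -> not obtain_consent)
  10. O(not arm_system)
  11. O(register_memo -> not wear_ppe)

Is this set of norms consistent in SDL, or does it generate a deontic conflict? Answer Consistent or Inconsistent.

Consistent

Premise 5 is O(arm_system -> file_audit_trail), but O(arm_system) is not derivable from the premises, so it does not yield O(file_audit_trail).
So O(file_audit_trail) is not derivable, and the apparent clash with O(not file_audit_trail) does not arise.
A world satisfying every obligation exists (e.g. approve_dataset=false, arm_system=false, cease_operations=false, file_audit_trail=false, obtain_consent=false, open_valve=false, register_memo=false, sanitize_area=true, stow_gear=true, wear_ppe=true); no atom is both obligatory and forbidden, so the set is consistent.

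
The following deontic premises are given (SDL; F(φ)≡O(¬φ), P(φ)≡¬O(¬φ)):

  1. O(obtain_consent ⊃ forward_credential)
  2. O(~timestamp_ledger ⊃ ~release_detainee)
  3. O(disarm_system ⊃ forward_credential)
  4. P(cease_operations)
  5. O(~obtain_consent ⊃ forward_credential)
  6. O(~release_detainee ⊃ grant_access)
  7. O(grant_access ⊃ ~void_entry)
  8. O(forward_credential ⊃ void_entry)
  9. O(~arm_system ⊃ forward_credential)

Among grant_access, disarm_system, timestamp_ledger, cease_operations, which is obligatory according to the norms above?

By case analysis on obtain_consent: premise 1 gives O(obtain_consent ⊃ forward_credential) and premise 5 gives O(~obtain_consent ⊃ forward_credential), so O(forward_credential) either way.
Premise 8 is O(forward_credential ⊃ void_entry); since O(forward_credential), deontic closure gives O(void_entry).
The contrapositive of premise 7 (O(grant_access ⊃ ~void_entry)) is O(void_entry ⊃ ~grant_access), and O(void_entry) is already established, so O(~grant_access).
Premise 6, O(~release_detainee ⊃ grant_access), contraposes to O(~grant_access ⊃ release_detainee); with O(~grant_access) we get O(release_detainee).
The contrapositive of premise 2 (O(~timestamp_ledger ⊃ ~release_detainee)) is O(release_detainee ⊃ timestamp_ledger), and O(release_detainee) is already established, so O(timestamp_ledger).
So O(timestamp_ledger) holds — timestamp_ledger is obligatory. None of the other listed options is made obligatory by any chain of premises.

timestamp_ledger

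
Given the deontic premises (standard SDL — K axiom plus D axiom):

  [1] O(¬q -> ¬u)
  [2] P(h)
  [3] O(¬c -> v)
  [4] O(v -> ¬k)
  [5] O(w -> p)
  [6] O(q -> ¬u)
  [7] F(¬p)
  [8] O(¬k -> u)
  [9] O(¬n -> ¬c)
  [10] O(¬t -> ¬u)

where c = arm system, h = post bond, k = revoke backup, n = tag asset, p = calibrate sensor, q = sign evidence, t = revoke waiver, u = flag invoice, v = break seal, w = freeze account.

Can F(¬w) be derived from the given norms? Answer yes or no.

No

Premise 5 is O(w -> p); even if O(p) held, inferring O(w) would be affirming the consequent — invalid.
No other premise forces O(w). An ideal world satisfying every premise can still have ¬w true, so F(¬w) is not derivable.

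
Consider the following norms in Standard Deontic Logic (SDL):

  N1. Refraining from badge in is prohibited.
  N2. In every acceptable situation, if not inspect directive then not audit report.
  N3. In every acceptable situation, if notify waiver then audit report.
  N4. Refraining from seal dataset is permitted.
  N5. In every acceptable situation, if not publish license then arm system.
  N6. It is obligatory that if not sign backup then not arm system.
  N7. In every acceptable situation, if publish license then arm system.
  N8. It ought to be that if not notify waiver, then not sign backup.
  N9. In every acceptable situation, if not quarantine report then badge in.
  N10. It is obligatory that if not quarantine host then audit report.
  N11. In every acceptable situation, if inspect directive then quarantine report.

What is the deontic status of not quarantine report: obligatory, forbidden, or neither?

Premises 7 and 5 are O(publish_license → arm_system) and O(¬publish_license → arm_system); every ideal world satisfies publish_license or ¬publish_license, so in either case arm_system holds — hence O(arm_system).
Premise 6 is O(¬sign_backup → ¬arm_system); contrapositively O(arm_system → sign_backup). Since O(arm_system) holds, K gives O(sign_backup).
Premise 8, O(¬notify_waiver → ¬sign_backup), contraposes to O(sign_backup → notify_waiver); with O(sign_backup) we get O(notify_waiver).
Premise 3 is O(notify_waiver → audit_report); since O(notify_waiver), deontic closure gives O(audit_report).
Premise 2 is O(¬inspect_directive → ¬audit_report); contrapositively O(audit_report → inspect_directive). Since O(audit_report) holds, K gives O(inspect_directive).
With premise 11, O(inspect_directive → quarantine_report), the K-axiom yields O(quarantine_report).
Premises 1, 4, 9, 10 do not contribute to this derivation.
Thus O(quarantine_report), which is F(¬quarantine_report): ¬quarantine_report is forbidden.

Forbidden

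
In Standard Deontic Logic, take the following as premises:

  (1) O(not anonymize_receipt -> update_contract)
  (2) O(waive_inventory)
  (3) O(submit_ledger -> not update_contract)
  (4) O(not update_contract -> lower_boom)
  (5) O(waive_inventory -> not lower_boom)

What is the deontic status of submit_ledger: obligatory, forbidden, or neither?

Forbidden

Premise 2 gives O(waive_inventory).
With premise 5, O(waive_inventory -> not lower_boom), the K-axiom yields O(not lower_boom).
The contrapositive of premise 4 (O(not update_contract -> lower_boom)) is O(not lower_boom -> update_contract), and O(not lower_boom) is already established, so O(update_contract).
The contrapositive of premise 3 (O(submit_ledger -> not update_contract)) is O(update_contract -> not submit_ledger), and O(update_contract) is already established, so O(not submit_ledger).
Premise 1 does not contribute to this derivation.
Thus O(not submit_ledger), which is F(submit_ledger): submit_ledger is forbidden.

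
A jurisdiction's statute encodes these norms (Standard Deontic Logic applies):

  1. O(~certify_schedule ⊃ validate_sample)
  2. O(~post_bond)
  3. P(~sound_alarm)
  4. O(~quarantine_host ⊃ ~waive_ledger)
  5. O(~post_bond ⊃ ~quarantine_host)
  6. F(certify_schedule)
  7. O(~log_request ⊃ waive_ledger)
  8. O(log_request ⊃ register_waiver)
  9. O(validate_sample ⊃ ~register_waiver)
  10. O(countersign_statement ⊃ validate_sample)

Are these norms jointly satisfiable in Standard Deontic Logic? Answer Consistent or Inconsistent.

Inconsistent

F(certify_schedule) at premise 6 means O(~certify_schedule).
From O(~certify_schedule) and premise 1, O(~certify_schedule ⊃ validate_sample), we obtain O(validate_sample).
With premise 9, O(validate_sample ⊃ ~register_waiver), the K-axiom yields O(~register_waiver).
Premise 8 is O(log_request ⊃ register_waiver); contrapositively O(~register_waiver ⊃ ~log_request). Since O(~register_waiver) holds, K gives O(~log_request).
Applying K to premise 7 (O(~log_request ⊃ waive_ledger)) and O(~log_request) yields O(waive_ledger).
The contrapositive of premise 4 (O(~quarantine_host ⊃ ~waive_ledger)) is O(waive_ledger ⊃ quarantine_host), and O(waive_ledger) is already established, so O(quarantine_host).
The contrapositive of premise 5 (O(~post_bond ⊃ ~quarantine_host)) is O(quarantine_host ⊃ post_bond), and O(quarantine_host) is already established, so O(post_bond).
Yet premise 2 states O(~post_bond).
We now have both O(post_bond) and O(~post_bond) — post_bond is simultaneously obligatory and forbidden, violating the D-axiom.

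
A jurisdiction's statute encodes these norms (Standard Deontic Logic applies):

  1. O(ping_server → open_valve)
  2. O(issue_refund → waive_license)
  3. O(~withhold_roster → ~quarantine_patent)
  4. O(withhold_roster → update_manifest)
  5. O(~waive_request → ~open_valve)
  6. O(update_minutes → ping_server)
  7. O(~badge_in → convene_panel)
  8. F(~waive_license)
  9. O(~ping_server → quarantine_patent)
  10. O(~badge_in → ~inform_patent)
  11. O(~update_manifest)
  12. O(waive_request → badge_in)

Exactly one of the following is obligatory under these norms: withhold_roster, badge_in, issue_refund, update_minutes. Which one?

From premise 11 we have O(~update_manifest).
Premise 4 is O(withhold_roster → update_manifest); contrapositively O(~update_manifest → ~withhold_roster). Since O(~update_manifest) holds, K gives O(~withhold_roster).
Premise 3 is O(~withhold_roster → ~quarantine_patent); since O(~withhold_roster), deontic closure gives O(~quarantine_patent).
The contrapositive of premise 9 (O(~ping_server → quarantine_patent)) is O(~quarantine_patent → ping_server), and O(~quarantine_patent) is already established, so O(ping_server).
Applying K to premise 1 (O(ping_server → open_valve)) and O(ping_server) yields O(open_valve).
Premise 5 is O(~waive_request → ~open_valve); contrapositively O(open_valve → waive_request). Since O(open_valve) holds, K gives O(waive_request).
Premise 12 is O(waive_request → badge_in); since O(waive_request), deontic closure gives O(badge_in).
So O(badge_in) holds — badge_in is obligatory. None of the other listed options is made obligatory by any chain of premises.

badge_in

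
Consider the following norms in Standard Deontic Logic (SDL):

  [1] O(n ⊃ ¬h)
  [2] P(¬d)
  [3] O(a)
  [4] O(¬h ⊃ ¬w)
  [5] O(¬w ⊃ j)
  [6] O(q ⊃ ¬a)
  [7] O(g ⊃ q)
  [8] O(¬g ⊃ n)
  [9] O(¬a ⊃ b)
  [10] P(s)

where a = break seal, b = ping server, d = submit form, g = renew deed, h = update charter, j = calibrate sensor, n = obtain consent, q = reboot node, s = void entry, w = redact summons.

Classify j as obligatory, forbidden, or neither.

Obligatory

From premise 3 we have O(a).
Premise 6 is O(q ⊃ ¬a); contrapositively O(a ⊃ ¬q). Since O(a) holds, K gives O(¬q).
Premise 7 is O(g ⊃ q); contrapositively O(¬q ⊃ ¬g). Since O(¬q) holds, K gives O(¬g).
Applying K to premise 8 (O(¬g ⊃ n)) and O(¬g) yields O(n).
Premise 1 is O(n ⊃ ¬h); since O(n), deontic closure gives O(¬h).
From O(¬h) and premise 4, O(¬h ⊃ ¬w), we obtain O(¬w).
Premise 5 is O(¬w ⊃ j); since O(¬w), deontic closure gives O(j).
Premises 2, 9, 10 do not contribute to this derivation.
Hence j is obligatory.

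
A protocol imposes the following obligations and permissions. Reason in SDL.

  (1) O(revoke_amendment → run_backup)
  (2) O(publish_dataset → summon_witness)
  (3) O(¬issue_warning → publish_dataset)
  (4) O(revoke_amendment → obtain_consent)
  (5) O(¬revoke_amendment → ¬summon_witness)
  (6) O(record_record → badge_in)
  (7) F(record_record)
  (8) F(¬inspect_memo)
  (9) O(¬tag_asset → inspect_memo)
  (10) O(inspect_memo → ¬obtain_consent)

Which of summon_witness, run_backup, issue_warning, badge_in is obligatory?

Premise 8, F(¬inspect_memo), is equivalent to O(inspect_memo).
Premise 10 is O(inspect_memo → ¬obtain_consent); since O(inspect_memo), deontic closure gives O(¬obtain_consent).
The contrapositive of premise 4 (O(revoke_amendment → obtain_consent)) is O(¬obtain_consent → ¬revoke_amendment), and O(¬obtain_consent) is already established, so O(¬revoke_amendment).
With premise 5, O(¬revoke_amendment → ¬summon_witness), the K-axiom yields O(¬summon_witness).
Premise 2 is O(publish_dataset → summon_witness); contrapositively O(¬summon_witness → ¬publish_dataset). Since O(¬summon_witness) holds, K gives O(¬publish_dataset).
Premise 3, O(¬issue_warning → publish_dataset), contraposes to O(¬publish_dataset → issue_warning); with O(¬publish_dataset) we get O(issue_warning).
So O(issue_warning) holds — issue_warning is obligatory. None of the other listed options is made obligatory by any chain of premises.

issue_warning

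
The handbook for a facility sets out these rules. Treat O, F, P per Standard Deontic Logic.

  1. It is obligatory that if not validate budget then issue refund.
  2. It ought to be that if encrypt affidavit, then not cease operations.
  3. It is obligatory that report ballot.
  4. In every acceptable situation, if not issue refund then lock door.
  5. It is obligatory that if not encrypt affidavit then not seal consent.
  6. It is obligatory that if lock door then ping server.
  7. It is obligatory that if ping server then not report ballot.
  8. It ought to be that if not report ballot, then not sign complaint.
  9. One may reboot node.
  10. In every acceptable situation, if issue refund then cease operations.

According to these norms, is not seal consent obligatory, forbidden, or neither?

Premise 3 states O(report_ballot) outright.
Premise 7 is O(ping_server → ¬report_ballot); contrapositively O(report_ballot → ¬ping_server). Since O(report_ballot) holds, K gives O(¬ping_server).
The contrapositive of premise 6 (O(lock_door → ping_server)) is O(¬ping_server → ¬lock_door), and O(¬ping_server) is already established, so O(¬lock_door).
The contrapositive of premise 4 (O(¬issue_refund → lock_door)) is O(¬lock_door → issue_refund), and O(¬lock_door) is already established, so O(issue_refund).
With premise 10, O(issue_refund → cease_operations), the K-axiom yields O(cease_operations).
Premise 2 is O(encrypt_affidavit → ¬cease_operations); contrapositively O(cease_operations → ¬encrypt_affidavit). Since O(cease_operations) holds, K gives O(¬encrypt_affidavit).
Premise 5 is O(¬encrypt_affidavit → ¬seal_consent); since O(¬encrypt_affidavit), deontic closure gives O(¬seal_consent).
Premises 1, 8, 9 do not contribute to this derivation.
Hence ¬seal_consent is obligatory.

Obligatory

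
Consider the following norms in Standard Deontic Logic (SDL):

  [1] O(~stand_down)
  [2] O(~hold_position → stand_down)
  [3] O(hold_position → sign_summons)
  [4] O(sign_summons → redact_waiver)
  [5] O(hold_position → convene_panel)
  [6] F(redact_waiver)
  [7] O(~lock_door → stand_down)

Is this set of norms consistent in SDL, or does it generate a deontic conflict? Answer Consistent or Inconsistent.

F(redact_waiver) at premise 6 means O(~redact_waiver).
Premise 4 is O(sign_summons → redact_waiver); contrapositively O(~redact_waiver → ~sign_summons). Since O(~redact_waiver) holds, K gives O(~sign_summons).
The contrapositive of premise 3 (O(hold_position → sign_summons)) is O(~sign_summons → ~hold_position), and O(~sign_summons) is already established, so O(~hold_position).
From O(~hold_position) and premise 2, O(~hold_position → stand_down), we obtain O(stand_down).
However, premise 1 gives O(~stand_down).
We now have both O(stand_down) and O(~stand_down) — stand_down is simultaneously obligatory and forbidden, violating the D-axiom.

Inconsistent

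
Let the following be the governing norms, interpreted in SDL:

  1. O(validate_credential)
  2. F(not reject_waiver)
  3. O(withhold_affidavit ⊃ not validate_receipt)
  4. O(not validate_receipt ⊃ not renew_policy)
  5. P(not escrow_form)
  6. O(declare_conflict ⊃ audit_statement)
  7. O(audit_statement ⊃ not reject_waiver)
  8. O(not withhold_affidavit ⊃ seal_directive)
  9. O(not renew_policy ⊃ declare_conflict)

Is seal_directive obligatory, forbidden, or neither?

Premise 2 is F(not reject_waiver), i.e. O(reject_waiver).
Premise 7, O(audit_statement ⊃ not reject_waiver), contraposes to O(reject_waiver ⊃ not audit_statement); with O(reject_waiver) we get O(not audit_statement).
The contrapositive of premise 6 (O(declare_conflict ⊃ audit_statement)) is O(not audit_statement ⊃ not declare_conflict), and O(not audit_statement) is already established, so O(not declare_conflict).
The contrapositive of premise 9 (O(not renew_policy ⊃ declare_conflict)) is O(not declare_conflict ⊃ renew_policy), and O(not declare_conflict) is already established, so O(renew_policy).
Premise 4 is O(not validate_receipt ⊃ not renew_policy); contrapositively O(renew_policy ⊃ validate_receipt). Since O(renew_policy) holds, K gives O(validate_receipt).
Premise 3 is O(withhold_affidavit ⊃ not validate_receipt); contrapositively O(validate_receipt ⊃ not withhold_affidavit). Since O(validate_receipt) holds, K gives O(not withhold_affidavit).
With premise 8, O(not withhold_affidavit ⊃ seal_directive), the K-axiom yields O(seal_directive).
Premises 1, 5 do not contribute to this derivation.
Hence seal_directive is obligatory.

Obligatory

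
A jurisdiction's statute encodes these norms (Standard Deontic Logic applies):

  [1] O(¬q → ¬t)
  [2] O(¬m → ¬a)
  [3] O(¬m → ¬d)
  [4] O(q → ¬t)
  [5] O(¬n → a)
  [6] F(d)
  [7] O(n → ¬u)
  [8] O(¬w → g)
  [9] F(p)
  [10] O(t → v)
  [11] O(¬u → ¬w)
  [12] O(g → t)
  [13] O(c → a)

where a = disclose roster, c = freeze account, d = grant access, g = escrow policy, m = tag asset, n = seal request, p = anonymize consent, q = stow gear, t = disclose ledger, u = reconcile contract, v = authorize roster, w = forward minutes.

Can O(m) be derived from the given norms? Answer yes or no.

Premises 1 and 4 are O(¬q → ¬t) and O(q → ¬t); every ideal world satisfies ¬q or q, so in either case ¬t holds — hence O(¬t).
Premise 12, O(g → t), contraposes to O(¬t → ¬g); with O(¬t) we get O(¬g).
Premise 8 is O(¬w → g); contrapositively O(¬g → w). Since O(¬g) holds, K gives O(w).
Premise 11, O(¬u → ¬w), contraposes to O(w → u); with O(w) we get O(u).
Premise 7, O(n → ¬u), contraposes to O(u → ¬n); with O(u) we get O(¬n).
Applying K to premise 5 (O(¬n → a)) and O(¬n) yields O(a).
The contrapositive of premise 2 (O(¬m → ¬a)) is O(a → m), and O(a) is already established, so O(m).
Premises 3, 6, 9, 10, 13 do not contribute to this derivation.
So O(m) follows.

Yes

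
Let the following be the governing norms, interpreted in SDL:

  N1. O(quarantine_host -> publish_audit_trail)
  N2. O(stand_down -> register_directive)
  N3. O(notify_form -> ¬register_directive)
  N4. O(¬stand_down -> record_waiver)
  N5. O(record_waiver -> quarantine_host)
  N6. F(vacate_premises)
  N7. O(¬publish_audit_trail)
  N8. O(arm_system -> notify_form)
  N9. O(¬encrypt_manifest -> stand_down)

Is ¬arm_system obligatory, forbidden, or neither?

Obligatory

Premise 7 gives O(¬publish_audit_trail).
The contrapositive of premise 1 (O(quarantine_host -> publish_audit_trail)) is O(¬publish_audit_trail -> ¬quarantine_host), and O(¬publish_audit_trail) is already established, so O(¬quarantine_host).
Premise 5 is O(record_waiver -> quarantine_host); contrapositively O(¬quarantine_host -> ¬record_waiver). Since O(¬quarantine_host) holds, K gives O(¬record_waiver).
Premise 4 is O(¬stand_down -> record_waiver); contrapositively O(¬record_waiver -> stand_down). Since O(¬record_waiver) holds, K gives O(stand_down).
From O(stand_down) and premise 2, O(stand_down -> register_directive), we obtain O(register_directive).
The contrapositive of premise 3 (O(notify_form -> ¬register_directive)) is O(register_directive -> ¬notify_form), and O(register_directive) is already established, so O(¬notify_form).
Premise 8 is O(arm_system -> notify_form); contrapositively O(¬notify_form -> ¬arm_system). Since O(¬notify_form) holds, K gives O(¬arm_system).
Premises 6, 9 do not contribute to this derivation.
Hence ¬arm_system is obligatory.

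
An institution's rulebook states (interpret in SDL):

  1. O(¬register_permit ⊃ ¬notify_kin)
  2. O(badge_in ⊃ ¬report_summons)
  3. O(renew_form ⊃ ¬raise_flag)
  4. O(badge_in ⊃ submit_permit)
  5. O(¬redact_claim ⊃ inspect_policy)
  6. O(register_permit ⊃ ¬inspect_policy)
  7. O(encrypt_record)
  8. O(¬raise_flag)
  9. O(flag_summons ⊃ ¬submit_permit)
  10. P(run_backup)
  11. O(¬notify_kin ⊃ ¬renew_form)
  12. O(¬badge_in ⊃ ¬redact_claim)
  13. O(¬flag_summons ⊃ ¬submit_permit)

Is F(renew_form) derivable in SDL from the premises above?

Premises 9 and 13 are O(flag_summons ⊃ ¬submit_permit) and O(¬flag_summons ⊃ ¬submit_permit); every ideal world satisfies flag_summons or ¬flag_summons, so in either case ¬submit_permit holds — hence O(¬submit_permit).
The contrapositive of premise 4 (O(badge_in ⊃ submit_permit)) is O(¬submit_permit ⊃ ¬badge_in), and O(¬submit_permit) is already established, so O(¬badge_in).
Applying K to premise 12 (O(¬badge_in ⊃ ¬redact_claim)) and O(¬badge_in) yields O(¬redact_claim).
With premise 5, O(¬redact_claim ⊃ inspect_policy), the K-axiom yields O(inspect_policy).
The contrapositive of premise 6 (O(register_permit ⊃ ¬inspect_policy)) is O(inspect_policy ⊃ ¬register_permit), and O(inspect_policy) is already established, so O(¬register_permit).
Premise 1 is O(¬register_permit ⊃ ¬notify_kin); since O(¬register_permit), deontic closure gives O(¬notify_kin).
Premise 11 is O(¬notify_kin ⊃ ¬renew_form); since O(¬notify_kin), deontic closure gives O(¬renew_form).
Premises 2, 3, 7, 8, 10 do not contribute to this derivation.
So O(¬renew_form) holds, i.e. F(renew_form). The claim follows.

Yes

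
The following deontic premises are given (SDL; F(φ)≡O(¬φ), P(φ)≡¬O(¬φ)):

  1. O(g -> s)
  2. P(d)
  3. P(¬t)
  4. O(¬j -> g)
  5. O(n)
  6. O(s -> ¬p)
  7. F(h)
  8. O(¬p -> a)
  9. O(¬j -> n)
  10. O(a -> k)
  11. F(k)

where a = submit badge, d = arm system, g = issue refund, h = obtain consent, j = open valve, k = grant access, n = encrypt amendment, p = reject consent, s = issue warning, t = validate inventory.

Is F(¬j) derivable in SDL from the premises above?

Yes

F(k) at premise 11 means O(¬k).
Premise 10, O(a -> k), contraposes to O(¬k -> ¬a); with O(¬k) we get O(¬a).
Premise 8 is O(¬p -> a); contrapositively O(¬a -> p). Since O(¬a) holds, K gives O(p).
Premise 6, O(s -> ¬p), contraposes to O(p -> ¬s); with O(p) we get O(¬s).
Premise 1 is O(g -> s); contrapositively O(¬s -> ¬g). Since O(¬s) holds, K gives O(¬g).
The contrapositive of premise 4 (O(¬j -> g)) is O(¬g -> j), and O(¬g) is already established, so O(j).
Premises 2, 3, 5, 7, 9 do not contribute to this derivation.
So O(j) holds, i.e. F(¬j). The claim follows.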